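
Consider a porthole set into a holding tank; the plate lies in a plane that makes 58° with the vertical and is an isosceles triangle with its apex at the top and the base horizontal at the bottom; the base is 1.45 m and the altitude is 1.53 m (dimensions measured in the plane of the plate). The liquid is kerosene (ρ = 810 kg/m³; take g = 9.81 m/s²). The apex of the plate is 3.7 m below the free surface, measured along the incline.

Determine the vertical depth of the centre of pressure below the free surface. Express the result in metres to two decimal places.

h_p = 2.52 m

γ = ρg = 810 × 9.81 / 1000 = 7.9461 kN/m³.
The plate makes 58° with the vertical, i.e. θ = 90° − 58° = 32° to the horizontal. Measuring y along the incline from the free-surface line, vertical depth h = y·sinθ with sinθ = 0.529919.
With the apex up, the centroid sits 2h/3 = 2 × 1.53/3 = 1.02 m below the apex, so y_c = 3.7 + 1.02 = 4.72 m and h_c = 4.72 × 0.529919 = 2.50122 m.
A = ½ × 1.45 × 1.53 = 1.10925 m².
Resultant F = γ·h_c·A = 7.9461 × 2.50122 × 1.10925 = 22.0463 kN.
I_c = b·h³/36 = 1.45 × 1.53³/36 = 0.144258 m⁴.
Centre of pressure: y_p = y_c + I_c/(y_c·A) = 4.72 + 0.144258/(4.72 × 1.10925) = 4.72 + 0.027553 = 4.74755 m along the plane.
Vertically, h_p = y_p·sinθ = 4.74755 × 0.529919 = 2.51582 m.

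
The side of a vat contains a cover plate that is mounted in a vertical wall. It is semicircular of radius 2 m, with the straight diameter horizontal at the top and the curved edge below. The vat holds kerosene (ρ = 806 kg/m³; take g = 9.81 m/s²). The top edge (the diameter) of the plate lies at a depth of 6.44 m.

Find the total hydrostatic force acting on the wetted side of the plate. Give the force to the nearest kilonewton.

γ = ρg = 806 × 9.81 / 1000 = 7.90686 kN/m³.
The centroid of a semicircle lies 4r/(3π) = 0.848826 m from the diameter, here below the top edge, so the centroid depth is h_c = 6.44 + 0.848826 = 7.28883 m.
A = πr²/2 = π × 2²/2 = 6.28319 m².
Resultant F = γ·h_c·A = 7.90686 × 7.28883 × 6.28319 = 362.111 kN.

F ≈ 362 kN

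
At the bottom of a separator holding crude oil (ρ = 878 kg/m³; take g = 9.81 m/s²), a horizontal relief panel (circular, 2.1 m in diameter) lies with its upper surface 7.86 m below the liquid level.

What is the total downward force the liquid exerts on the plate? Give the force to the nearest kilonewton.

F ≈ 234 kN

γ = ρg = 878 × 9.81 / 1000 = 8.61318 kN/m³.
The plate is horizontal, so pressure is uniform at p = γ·h = 8.61318 × 7.86 = 67.6996 kN/m².
A = π(1.05)² = 3.46361 m².
F = p·A = 67.6996 × 3.46361 = 234.485 kN.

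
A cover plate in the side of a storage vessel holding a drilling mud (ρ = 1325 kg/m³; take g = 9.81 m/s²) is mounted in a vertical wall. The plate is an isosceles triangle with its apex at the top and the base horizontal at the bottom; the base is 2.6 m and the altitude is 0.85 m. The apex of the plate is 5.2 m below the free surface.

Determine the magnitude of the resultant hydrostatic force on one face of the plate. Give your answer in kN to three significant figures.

γ = ρg = 1325 × 9.81 / 1000 = 12.99825 kN/m³.
With the apex up, the centroid sits 2h/3 = 2 × 0.85/3 = 0.566667 m below the apex, so the centroid depth is h_c = 5.2 + 0.566667 = 5.76667 m.
A = ½ × 2.6 × 0.85 = 1.105 m².
Resultant F = γ·h_c·A = 12.99825 × 5.76667 × 1.105 = 82.8271 kN.

F ≈ 82.8 kN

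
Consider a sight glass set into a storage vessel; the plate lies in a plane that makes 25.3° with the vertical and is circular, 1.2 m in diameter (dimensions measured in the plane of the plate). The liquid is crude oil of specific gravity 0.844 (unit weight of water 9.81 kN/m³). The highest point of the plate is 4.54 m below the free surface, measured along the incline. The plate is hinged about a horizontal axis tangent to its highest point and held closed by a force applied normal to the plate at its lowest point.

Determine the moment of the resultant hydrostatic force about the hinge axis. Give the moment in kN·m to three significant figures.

M ≈ 26.9 kN·m

γ = 0.844 × 9.81 = 8.27964 kN/m³.
The plate makes 25.3° with the vertical, i.e. θ = 90° − 25.3° = 64.7° to the horizontal. Measuring y along the incline from the free-surface line, vertical depth h = y·sinθ with sinθ = 0.904083.
The centroid is at the centre, 0.6 m below the top of the plate, so y_c = 4.54 + 0.6 = 5.14 m and h_c = 5.14 × 0.904083 = 4.64699 m.
A = π(0.6)² = 1.13097 m².
Resultant F = γ·h_c·A = 8.27964 × 4.64699 × 1.13097 = 43.5145 kN.
I_c = πr⁴/4 = π × 0.6⁴/4 = 0.101788 m⁴.
Centre of pressure: y_p = y_c + I_c/(y_c·A) = 5.14 + 0.101788/(5.14 × 1.13097) = 5.14 + 0.0175098 = 5.15751 m along the plane.
The resultant acts 0.6 + 0.0175098 = 0.61751 m (along the plate) below the hinge at the top edge, so the moment about the hinge is M = F × 0.61751 = 43.5145 × 0.61751 = 26.8706 kN·m.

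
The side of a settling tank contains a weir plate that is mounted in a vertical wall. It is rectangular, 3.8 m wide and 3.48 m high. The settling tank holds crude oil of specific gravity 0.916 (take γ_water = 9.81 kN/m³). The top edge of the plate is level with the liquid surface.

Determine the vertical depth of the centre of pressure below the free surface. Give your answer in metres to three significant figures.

γ = 0.916 × 9.81 = 8.98596 kN/m³.
The centroid lies 3.48/2 = 1.74 m below the top edge, so the centroid depth is h_c = 1.74 m.
A = 3.8 × 3.48 = 13.224 m².
Resultant F = γ·h_c·A = 8.98596 × 1.74 × 13.224 = 206.765 kN.
I_c = b·h³/12 = 3.8 × 3.48³/12 = 13.3457 m⁴.
Centre of pressure: y_p = y_c + I_c/(y_c·A) = 1.74 + 13.3457/(1.74 × 13.224) = 1.74 + 0.580002 = 2.32 m along the plane.

h_p = 2.32 m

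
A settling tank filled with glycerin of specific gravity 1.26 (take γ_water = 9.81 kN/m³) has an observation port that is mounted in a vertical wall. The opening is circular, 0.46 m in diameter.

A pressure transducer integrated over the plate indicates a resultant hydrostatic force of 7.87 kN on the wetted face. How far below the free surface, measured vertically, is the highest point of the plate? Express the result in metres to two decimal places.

d_top ≈ 3.60 m

γ = 1.26 × 9.81 = 12.3606 kN/m³.
A = π(0.23)² = 0.16619 m².
From F = γ·h_c·A, the centroid depth is h_c = 7.87/(12.3606 × 0.16619) = 3.83116 m.
The centroid is at the centre, 0.23 m below the top of the plate, so the highest point sits at h_top = 3.83116 − 0.23 = 3.60116 m below the surface.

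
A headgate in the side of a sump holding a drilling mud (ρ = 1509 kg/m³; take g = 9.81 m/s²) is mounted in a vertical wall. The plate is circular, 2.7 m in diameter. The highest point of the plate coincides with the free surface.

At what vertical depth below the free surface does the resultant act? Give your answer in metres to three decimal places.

γ = ρg = 1509 × 9.81 / 1000 = 14.80329 kN/m³.
The centroid is at the centre, 1.35 m below the top of the plate, so the centroid depth is h_c = 1.35 m.
A = π(1.35)² = 5.72555 m².
Resultant F = γ·h_c·A = 14.80329 × 1.35 × 5.72555 = 114.422 kN.
I_c = πr⁴/4 = π × 1.35⁴/4 = 2.6087 m⁴.
Centre of pressure: y_p = y_c + I_c/(y_c·A) = 1.35 + 2.6087/(1.35 × 5.72555) = 1.35 + 0.3375 = 1.6875 m along the plane.

h_p = 1.688 m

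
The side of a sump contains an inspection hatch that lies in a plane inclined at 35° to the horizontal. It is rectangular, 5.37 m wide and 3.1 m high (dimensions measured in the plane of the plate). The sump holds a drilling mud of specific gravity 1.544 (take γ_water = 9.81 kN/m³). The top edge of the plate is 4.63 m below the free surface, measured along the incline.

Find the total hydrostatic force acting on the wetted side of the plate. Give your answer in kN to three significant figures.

γ = 1.544 × 9.81 = 15.14664 kN/m³.
Let θ = 35° be the plate's angle to the horizontal; measure y along the incline from where the plane meets the free surface. Vertical depth h = y·sinθ with sinθ = 0.573576.
The centroid lies 3.1/2 = 1.55 m below the top edge, so y_c = 4.63 + 1.55 = 6.18 m and h_c = 6.18 × 0.573576 = 3.5447 m.
A = 5.37 × 3.1 = 16.647 m².
Resultant F = γ·h_c·A = 15.14664 × 3.5447 × 16.647 = 893.782 kN.

F ≈ 894 kN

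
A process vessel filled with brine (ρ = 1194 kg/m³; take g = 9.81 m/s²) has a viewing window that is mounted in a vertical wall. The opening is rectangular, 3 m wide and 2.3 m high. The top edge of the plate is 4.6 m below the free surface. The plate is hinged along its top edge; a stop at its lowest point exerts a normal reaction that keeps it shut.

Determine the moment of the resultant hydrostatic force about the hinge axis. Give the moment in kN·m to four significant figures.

M ≈ 570.1 kN·m

γ = ρg = 1194 × 9.81 / 1000 = 11.71314 kN/m³.
The centroid lies 2.3/2 = 1.15 m below the top edge, so the centroid depth is h_c = 4.6 + 1.15 = 5.75 m.
A = 3 × 2.3 = 6.9 m².
Resultant F = γ·h_c·A = 11.71314 × 5.75 × 6.9 = 464.719 kN.
I_c = b·h³/12 = 3 × 2.3³/12 = 3.04175 m⁴.
Centre of pressure: y_p = y_c + I_c/(y_c·A) = 5.75 + 3.04175/(5.75 × 6.9) = 5.75 + 0.0766667 = 5.82667 m along the plane.
The resultant acts 1.15 + 0.0766667 = 1.22667 m (along the plate) below the hinge at the top edge, so the moment about the hinge is M = F × 1.22667 = 464.719 × 1.22667 = 570.057 kN·m.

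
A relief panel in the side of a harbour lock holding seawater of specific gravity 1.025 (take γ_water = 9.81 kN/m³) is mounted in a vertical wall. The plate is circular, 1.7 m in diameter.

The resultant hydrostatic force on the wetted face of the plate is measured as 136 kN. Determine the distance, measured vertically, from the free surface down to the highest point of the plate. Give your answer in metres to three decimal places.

d_top ≈ 5.109 m

γ = 1.025 × 9.81 = 10.05525 kN/m³.
A = π(0.85)² = 2.2698 m².
From F = γ·h_c·A, the centroid depth is h_c = 136/(10.05525 × 2.2698) = 5.95879 m.
The centroid is at the centre, 0.85 m below the top of the plate, so the highest point sits at h_top = 5.95879 − 0.85 = 5.10879 m below the surface.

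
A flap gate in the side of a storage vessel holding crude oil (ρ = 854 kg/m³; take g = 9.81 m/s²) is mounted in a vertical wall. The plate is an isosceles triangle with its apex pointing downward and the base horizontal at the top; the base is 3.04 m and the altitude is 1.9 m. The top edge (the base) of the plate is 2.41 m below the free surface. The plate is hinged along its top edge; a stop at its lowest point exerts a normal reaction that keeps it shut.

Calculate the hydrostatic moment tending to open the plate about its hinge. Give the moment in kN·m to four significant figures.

M ≈ 51.49 kN·m

γ = ρg = 854 × 9.81 / 1000 = 8.37774 kN/m³.
With the apex down, the centroid sits h/3 = 1.9/3 = 0.633333 m below the base (the top edge), so the centroid depth is h_c = 2.41 + 0.633333 = 3.04333 m.
A = ½ × 3.04 × 1.9 = 2.888 m².
Resultant F = γ·h_c·A = 8.37774 × 3.04333 × 2.888 = 73.6331 kN.
I_c = b·h³/36 = 3.04 × 1.9³/36 = 0.579204 m⁴.
Centre of pressure: y_p = y_c + I_c/(y_c·A) = 3.04333 + 0.579204/(3.04333 × 2.888) = 3.04333 + 0.0659 = 3.10923 m along the plane.
The resultant acts 0.633333 + 0.0659 = 0.699233 m (along the plate) below the hinge at the top edge, so the moment about the hinge is M = F × 0.699233 = 73.6331 × 0.699233 = 51.4867 kN·m.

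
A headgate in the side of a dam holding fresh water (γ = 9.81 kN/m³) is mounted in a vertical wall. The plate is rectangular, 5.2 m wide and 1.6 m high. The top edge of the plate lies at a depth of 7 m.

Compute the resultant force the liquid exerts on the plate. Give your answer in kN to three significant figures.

F ≈ 637 kN

γ = 9.81 kN/m³.
The centroid lies 1.6/2 = 0.8 m below the top edge, so the centroid depth is h_c = 7 + 0.8 = 7.8 m.
A = 5.2 × 1.6 = 8.32 m².
Resultant F = γ·h_c·A = 9.81 × 7.8 × 8.32 = 636.63 kN.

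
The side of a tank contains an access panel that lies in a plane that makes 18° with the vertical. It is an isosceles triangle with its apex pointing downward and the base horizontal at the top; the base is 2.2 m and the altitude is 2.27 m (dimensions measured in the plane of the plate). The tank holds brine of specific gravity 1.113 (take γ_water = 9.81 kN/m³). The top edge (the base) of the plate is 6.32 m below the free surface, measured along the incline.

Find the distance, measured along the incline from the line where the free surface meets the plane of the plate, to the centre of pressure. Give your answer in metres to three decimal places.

γ = 1.113 × 9.81 = 10.91853 kN/m³.
The plate makes 18° with the vertical, i.e. θ = 90° − 18° = 72° to the horizontal. Measuring y along the incline from the free-surface line, vertical depth h = y·sinθ with sinθ = 0.951057.
With the apex down, the centroid sits h/3 = 2.27/3 = 0.756667 m below the base (the top edge), so y_c = 6.32 + 0.756667 = 7.07667 m and h_c = 7.07667 × 0.951057 = 6.73032 m.
A = ½ × 2.2 × 2.27 = 2.497 m².
Resultant F = γ·h_c·A = 10.91853 × 6.73032 × 2.497 = 183.493 kN.
I_c = b·h³/36 = 2.2 × 2.27³/36 = 0.714822 m⁴.
Centre of pressure: y_p = y_c + I_c/(y_c·A) = 7.07667 + 0.714822/(7.07667 × 2.497) = 7.07667 + 0.040453 = 7.11712 m along the plane.

y_p = 7.117 m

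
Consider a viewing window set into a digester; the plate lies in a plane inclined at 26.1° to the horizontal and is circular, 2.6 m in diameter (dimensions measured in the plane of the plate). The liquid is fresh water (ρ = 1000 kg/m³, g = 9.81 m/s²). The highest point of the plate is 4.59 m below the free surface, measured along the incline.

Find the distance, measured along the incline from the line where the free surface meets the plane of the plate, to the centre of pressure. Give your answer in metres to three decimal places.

y_p = 5.962 m

γ = ρg = 1000 × 9.81 = 9810 N/m³ = 9.81 kN/m³.
Let θ = 26.1° be the plate's angle to the horizontal; measure y along the incline from where the plane meets the free surface. Vertical depth h = y·sinθ with sinθ = 0.439939.
The centroid is at the centre, 1.3 m below the top of the plate, so y_c = 4.59 + 1.3 = 5.89 m and h_c = 5.89 × 0.439939 = 2.59124 m.
A = π(1.3)² = 5.30929 m².
Resultant F = γ·h_c·A = 9.81 × 2.59124 × 5.30929 = 134.962 kN.
I_c = πr⁴/4 = π × 1.3⁴/4 = 2.24318 m⁴.
Centre of pressure: y_p = y_c + I_c/(y_c·A) = 5.89 + 2.24318/(5.89 × 5.30929) = 5.89 + 0.0717319 = 5.96173 m along the plane.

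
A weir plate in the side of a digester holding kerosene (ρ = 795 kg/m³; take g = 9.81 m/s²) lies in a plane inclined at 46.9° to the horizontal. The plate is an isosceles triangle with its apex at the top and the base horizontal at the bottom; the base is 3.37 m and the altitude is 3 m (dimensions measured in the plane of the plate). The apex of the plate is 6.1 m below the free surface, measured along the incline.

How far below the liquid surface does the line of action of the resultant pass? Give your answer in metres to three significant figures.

h_p = 5.96 m

γ = ρg = 795 × 9.81 / 1000 = 7.79895 kN/m³.
Let θ = 46.9° be the plate's angle to the horizontal; measure y along the incline from where the plane meets the free surface. Vertical depth h = y·sinθ with sinθ = 0.730162.
With the apex up, the centroid sits 2h/3 = 2 × 3/3 = 2 m below the apex, so y_c = 6.1 + 2 = 8.1 m and h_c = 8.1 × 0.730162 = 5.91431 m.
A = ½ × 3.37 × 3 = 5.055 m².
Resultant F = γ·h_c·A = 7.79895 × 5.91431 × 5.055 = 233.164 kN.
I_c = b·h³/36 = 3.37 × 3³/36 = 2.5275 m⁴.
Centre of pressure: y_p = y_c + I_c/(y_c·A) = 8.1 + 2.5275/(8.1 × 5.055) = 8.1 + 0.0617284 = 8.16173 m along the plane.
Vertically, h_p = y_p·sinθ = 8.16173 × 0.730162 = 5.95939 m.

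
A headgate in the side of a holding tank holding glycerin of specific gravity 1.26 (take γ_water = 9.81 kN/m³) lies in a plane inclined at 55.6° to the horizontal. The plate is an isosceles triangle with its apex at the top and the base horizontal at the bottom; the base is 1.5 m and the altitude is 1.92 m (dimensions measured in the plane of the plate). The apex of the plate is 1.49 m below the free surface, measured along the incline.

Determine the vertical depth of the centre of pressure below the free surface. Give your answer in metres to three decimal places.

h_p = 2.347 m

γ = 1.26 × 9.81 = 12.3606 kN/m³.
Let θ = 55.6° be the plate's angle to the horizontal; measure y along the incline from where the plane meets the free surface. Vertical depth h = y·sinθ with sinθ = 0.825113.
With the apex up, the centroid sits 2h/3 = 2 × 1.92/3 = 1.28 m below the apex, so y_c = 1.49 + 1.28 = 2.77 m and h_c = 2.77 × 0.825113 = 2.28556 m.
A = ½ × 1.5 × 1.92 = 1.44 m².
Resultant F = γ·h_c·A = 12.3606 × 2.28556 × 1.44 = 40.6813 kN.
I_c = b·h³/36 = 1.5 × 1.92³/36 = 0.294912 m⁴.
Centre of pressure: y_p = y_c + I_c/(y_c·A) = 2.77 + 0.294912/(2.77 × 1.44) = 2.77 + 0.073935 = 2.84394 m along the plane.
Vertically, h_p = y_p·sinθ = 2.84394 × 0.825113 = 2.34657 m.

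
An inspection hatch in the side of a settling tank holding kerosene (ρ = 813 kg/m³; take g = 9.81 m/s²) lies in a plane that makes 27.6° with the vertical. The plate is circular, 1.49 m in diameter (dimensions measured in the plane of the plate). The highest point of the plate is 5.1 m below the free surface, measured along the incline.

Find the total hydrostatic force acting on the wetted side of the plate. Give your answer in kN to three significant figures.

F ≈ 72.0 kN

γ = ρg = 813 × 9.81 / 1000 = 7.97553 kN/m³.
The plate makes 27.6° with the vertical, i.e. θ = 90° − 27.6° = 62.4° to the horizontal. Measuring y along the incline from the free-surface line, vertical depth h = y·sinθ with sinθ = 0.886204.
The centroid is at the centre, 0.745 m below the top of the plate, so y_c = 5.1 + 0.745 = 5.845 m and h_c = 5.845 × 0.886204 = 5.17986 m.
A = π(0.745)² = 1.74366 m².
Resultant F = γ·h_c·A = 7.97553 × 5.17986 × 1.74366 = 72.0343 kN.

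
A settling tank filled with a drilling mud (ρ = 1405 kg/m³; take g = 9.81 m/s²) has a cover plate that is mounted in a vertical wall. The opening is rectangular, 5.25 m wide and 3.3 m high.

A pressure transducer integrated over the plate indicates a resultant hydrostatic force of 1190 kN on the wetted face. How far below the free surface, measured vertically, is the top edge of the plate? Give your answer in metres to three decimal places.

γ = ρg = 1405 × 9.81 / 1000 = 13.78305 kN/m³.
A = 5.25 × 3.3 = 17.325 m².
From F = γ·h_c·A, the centroid depth is h_c = 1190/(13.78305 × 17.325) = 4.98343 m.
The centroid lies 3.3/2 = 1.65 m below the top edge, so the top edge sits at h_top = 4.98343 − 1.65 = 3.33343 m below the surface.

d_top ≈ 3.333 m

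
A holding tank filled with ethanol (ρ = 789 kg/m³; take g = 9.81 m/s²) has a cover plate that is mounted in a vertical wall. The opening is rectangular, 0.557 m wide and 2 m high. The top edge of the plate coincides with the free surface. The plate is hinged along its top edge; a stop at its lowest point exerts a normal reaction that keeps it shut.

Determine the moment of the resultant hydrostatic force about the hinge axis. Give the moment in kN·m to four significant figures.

γ = ρg = 789 × 9.81 / 1000 = 7.74009 kN/m³.
The centroid lies 2/2 = 1 m below the top edge, so the centroid depth is h_c = 1 m.
A = 0.557 × 2 = 1.114 m².
Resultant F = γ·h_c·A = 7.74009 × 1 × 1.114 = 8.62246 kN.
I_c = b·h³/12 = 0.557 × 2³/12 = 0.371333 m⁴.
Centre of pressure: y_p = y_c + I_c/(y_c·A) = 1 + 0.371333/(1 × 1.114) = 1 + 0.333333 = 1.33333 m along the plane.
The resultant acts 1 + 0.333333 = 1.33333 m (along the plate) below the hinge at the top edge, so the moment about the hinge is M = F × 1.33333 = 8.62246 × 1.33333 = 11.4966 kN·m.

M ≈ 11.50 kN·m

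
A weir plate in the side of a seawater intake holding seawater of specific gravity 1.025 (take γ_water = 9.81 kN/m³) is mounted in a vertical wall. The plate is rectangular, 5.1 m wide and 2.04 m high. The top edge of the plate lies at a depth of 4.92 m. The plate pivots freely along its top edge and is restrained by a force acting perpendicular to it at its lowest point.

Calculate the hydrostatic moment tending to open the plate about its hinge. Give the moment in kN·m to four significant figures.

M ≈ 670.1 kN·m

γ = 1.025 × 9.81 = 10.05525 kN/m³.
The centroid lies 2.04/2 = 1.02 m below the top edge, so the centroid depth is h_c = 4.92 + 1.02 = 5.94 m.
A = 5.1 × 2.04 = 10.404 m².
Resultant F = γ·h_c·A = 10.05525 × 5.94 × 10.404 = 621.412 kN.
I_c = b·h³/12 = 5.1 × 2.04³/12 = 3.60811 m⁴.
Centre of pressure: y_p = y_c + I_c/(y_c·A) = 5.94 + 3.60811/(5.94 × 10.404) = 5.94 + 0.0583839 = 5.99838 m along the plane.
The resultant acts 1.02 + 0.0583839 = 1.07838 m (along the plate) below the hinge at the top edge, so the moment about the hinge is M = F × 1.07838 = 621.412 × 1.07838 = 670.118 kN·m.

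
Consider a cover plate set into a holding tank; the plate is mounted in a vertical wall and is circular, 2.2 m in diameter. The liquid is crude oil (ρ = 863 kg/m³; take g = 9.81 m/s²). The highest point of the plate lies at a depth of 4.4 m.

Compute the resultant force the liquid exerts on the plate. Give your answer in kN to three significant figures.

F ≈ 177 kN

γ = ρg = 863 × 9.81 / 1000 = 8.46603 kN/m³.
The centroid is at the centre, 1.1 m below the top of the plate, so the centroid depth is h_c = 4.4 + 1.1 = 5.5 m.
A = π(1.1)² = 3.80133 m².
Resultant F = γ·h_c·A = 8.46603 × 5.5 × 3.80133 = 177.002 kN.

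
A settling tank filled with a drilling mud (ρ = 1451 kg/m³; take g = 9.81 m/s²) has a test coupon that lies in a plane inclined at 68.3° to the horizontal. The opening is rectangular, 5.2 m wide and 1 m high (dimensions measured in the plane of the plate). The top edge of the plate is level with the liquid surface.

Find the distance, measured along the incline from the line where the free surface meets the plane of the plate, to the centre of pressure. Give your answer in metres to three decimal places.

γ = ρg = 1451 × 9.81 / 1000 = 14.23431 kN/m³.
Let θ = 68.3° be the plate's angle to the horizontal; measure y along the incline from where the plane meets the free surface. Vertical depth h = y·sinθ with sinθ = 0.929133.
The centroid lies 1/2 = 0.5 m below the top edge, so y_c = 0.5 m and h_c = 0.5 × 0.929133 = 0.464566 m.
A = 5.2 × 1 = 5.2 m².
Resultant F = γ·h_c·A = 14.23431 × 0.464566 × 5.2 = 34.3864 kN.
I_c = b·h³/12 = 5.2 × 1³/12 = 0.433333 m⁴.
Centre of pressure: y_p = y_c + I_c/(y_c·A) = 0.5 + 0.433333/(0.5 × 5.2) = 0.5 + 0.166667 = 0.666667 m along the plane.

y_p = 0.667 m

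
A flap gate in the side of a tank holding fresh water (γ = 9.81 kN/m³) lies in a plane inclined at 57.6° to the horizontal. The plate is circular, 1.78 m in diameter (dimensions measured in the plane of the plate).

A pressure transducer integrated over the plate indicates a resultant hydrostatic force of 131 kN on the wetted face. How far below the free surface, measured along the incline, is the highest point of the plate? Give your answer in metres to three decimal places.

y_top ≈ 5.466 m

γ = 9.81 kN/m³.
A = π(0.89)² = 2.48846 m².
From F = γ·h_c·A, the centroid depth is h_c = 131/(9.81 × 2.48846) = 5.36626 m.
Let θ = 57.6° be the plate's angle to the horizontal; measure y along the incline from where the plane meets the free surface. Vertical depth h = y·sinθ with sinθ = 0.844328.
Along the incline, y_c = h_c/sinθ = 5.36626/0.844328 = 6.35566 m.
The centroid is at the centre, 0.89 m below the top of the plate, so the highest point sits at y_top = 6.35566 − 0.89 = 5.46566 m along the incline.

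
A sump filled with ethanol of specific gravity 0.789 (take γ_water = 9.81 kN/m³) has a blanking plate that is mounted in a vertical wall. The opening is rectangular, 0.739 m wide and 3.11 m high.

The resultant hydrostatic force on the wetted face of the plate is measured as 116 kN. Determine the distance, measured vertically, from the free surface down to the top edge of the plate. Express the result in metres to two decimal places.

γ = 0.789 × 9.81 = 7.74009 kN/m³.
A = 0.739 × 3.11 = 2.29829 m².
From F = γ·h_c·A, the centroid depth is h_c = 116/(7.74009 × 2.29829) = 6.52089 m.
The centroid lies 3.11/2 = 1.555 m below the top edge, so the top edge sits at h_top = 6.52089 − 1.555 = 4.96589 m below the surface.

d_top ≈ 4.97 m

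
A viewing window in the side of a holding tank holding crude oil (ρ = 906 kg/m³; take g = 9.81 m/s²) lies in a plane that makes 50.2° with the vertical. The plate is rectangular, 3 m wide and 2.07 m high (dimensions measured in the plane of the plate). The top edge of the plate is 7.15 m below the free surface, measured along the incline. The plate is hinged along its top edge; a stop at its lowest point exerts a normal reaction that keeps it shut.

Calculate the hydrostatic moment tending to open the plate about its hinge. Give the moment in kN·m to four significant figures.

γ = ρg = 906 × 9.81 / 1000 = 8.88786 kN/m³.
The plate makes 50.2° with the vertical, i.e. θ = 90° − 50.2° = 39.8° to the horizontal. Measuring y along the incline from the free-surface line, vertical depth h = y·sinθ with sinθ = 0.640110.
The centroid lies 2.07/2 = 1.035 m below the top edge, so y_c = 7.15 + 1.035 = 8.185 m and h_c = 8.185 × 0.640110 = 5.2393 m.
A = 3 × 2.07 = 6.21 m².
Resultant F = γ·h_c·A = 8.88786 × 5.2393 × 6.21 = 289.176 kN.
I_c = b·h³/12 = 3 × 2.07³/12 = 2.21744 m⁴.
Centre of pressure: y_p = y_c + I_c/(y_c·A) = 8.185 + 2.21744/(8.185 × 6.21) = 8.185 + 0.0436256 = 8.22863 m along the plane.
The resultant acts 1.035 + 0.0436256 = 1.07863 m (along the plate) below the hinge at the top edge, so the moment about the hinge is M = F × 1.07863 = 289.176 × 1.07863 = 311.914 kN·m.

M ≈ 311.9 kN·m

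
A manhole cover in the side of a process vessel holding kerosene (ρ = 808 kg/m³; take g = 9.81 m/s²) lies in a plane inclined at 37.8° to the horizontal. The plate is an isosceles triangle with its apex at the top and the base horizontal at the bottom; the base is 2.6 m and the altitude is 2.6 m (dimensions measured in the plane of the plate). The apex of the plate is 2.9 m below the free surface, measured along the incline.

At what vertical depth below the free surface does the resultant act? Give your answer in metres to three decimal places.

h_p = 2.889 m

γ = ρg = 808 × 9.81 / 1000 = 7.92648 kN/m³.
Let θ = 37.8° be the plate's angle to the horizontal; measure y along the incline from where the plane meets the free surface. Vertical depth h = y·sinθ with sinθ = 0.612907.
With the apex up, the centroid sits 2h/3 = 2 × 2.6/3 = 1.73333 m below the apex, so y_c = 2.9 + 1.73333 = 4.63333 m and h_c = 4.63333 × 0.612907 = 2.8398 m.
A = ½ × 2.6 × 2.6 = 3.38 m².
Resultant F = γ·h_c·A = 7.92648 × 2.8398 × 3.38 = 76.0825 kN.
I_c = b·h³/36 = 2.6 × 2.6³/36 = 1.26938 m⁴.
Centre of pressure: y_p = y_c + I_c/(y_c·A) = 4.63333 + 1.26938/(4.63333 × 3.38) = 4.63333 + 0.0810554 = 4.71439 m along the plane.
Vertically, h_p = y_p·sinθ = 4.71439 × 0.612907 = 2.88948 m.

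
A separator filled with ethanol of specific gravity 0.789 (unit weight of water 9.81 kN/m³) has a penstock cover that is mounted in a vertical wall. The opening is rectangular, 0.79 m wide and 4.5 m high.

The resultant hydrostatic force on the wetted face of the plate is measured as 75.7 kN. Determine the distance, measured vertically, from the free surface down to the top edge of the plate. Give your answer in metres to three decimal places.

d_top ≈ 0.501 m

γ = 0.789 × 9.81 = 7.74009 kN/m³.
A = 0.79 × 4.5 = 3.555 m².
From F = γ·h_c·A, the centroid depth is h_c = 75.7/(7.74009 × 3.555) = 2.75112 m.
The centroid lies 4.5/2 = 2.25 m below the top edge, so the top edge sits at h_top = 2.75112 − 2.25 = 0.50112 m below the surface.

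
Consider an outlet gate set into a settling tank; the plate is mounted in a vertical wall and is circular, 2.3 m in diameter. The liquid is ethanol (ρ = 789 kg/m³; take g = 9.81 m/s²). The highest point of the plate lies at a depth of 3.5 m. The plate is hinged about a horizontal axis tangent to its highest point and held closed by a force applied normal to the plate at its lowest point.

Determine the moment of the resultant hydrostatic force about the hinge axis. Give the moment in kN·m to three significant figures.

M ≈ 183 kN·m

γ = ρg = 789 × 9.81 / 1000 = 7.74009 kN/m³.
The centroid is at the centre, 1.15 m below the top of the plate, so the centroid depth is h_c = 3.5 + 1.15 = 4.65 m.
A = π(1.15)² = 4.15476 m².
Resultant F = γ·h_c·A = 7.74009 × 4.65 × 4.15476 = 149.536 kN.
I_c = πr⁴/4 = π × 1.15⁴/4 = 1.37367 m⁴.
Centre of pressure: y_p = y_c + I_c/(y_c·A) = 4.65 + 1.37367/(4.65 × 4.15476) = 4.65 + 0.0711023 = 4.7211 m along the plane.
The resultant acts 1.15 + 0.0711023 = 1.2211 m (along the plate) below the hinge at the top edge, so the moment about the hinge is M = F × 1.2211 = 149.536 × 1.2211 = 182.598 kN·m.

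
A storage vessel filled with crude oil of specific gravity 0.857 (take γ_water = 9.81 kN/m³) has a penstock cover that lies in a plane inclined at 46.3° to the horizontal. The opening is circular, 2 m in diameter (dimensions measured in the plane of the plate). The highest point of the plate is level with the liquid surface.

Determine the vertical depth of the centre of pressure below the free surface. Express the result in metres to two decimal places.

h_p = 0.90 m

γ = 0.857 × 9.81 = 8.40717 kN/m³.
Let θ = 46.3° be the plate's angle to the horizontal; measure y along the incline from where the plane meets the free surface. Vertical depth h = y·sinθ with sinθ = 0.722967.
The centroid is at the centre, 1 m below the top of the plate, so y_c = 1 m and h_c = 1 × 0.722967 = 0.722967 m.
A = π(1)² = 3.14159 m².
Resultant F = γ·h_c·A = 8.40717 × 0.722967 × 3.14159 = 19.0949 kN.
I_c = πr⁴/4 = π × 1⁴/4 = 0.785398 m⁴.
Centre of pressure: y_p = y_c + I_c/(y_c·A) = 1 + 0.785398/(1 × 3.14159) = 1 + 0.25 = 1.25 m along the plane.
Vertically, h_p = y_p·sinθ = 1.25 × 0.722967 = 0.903709 m.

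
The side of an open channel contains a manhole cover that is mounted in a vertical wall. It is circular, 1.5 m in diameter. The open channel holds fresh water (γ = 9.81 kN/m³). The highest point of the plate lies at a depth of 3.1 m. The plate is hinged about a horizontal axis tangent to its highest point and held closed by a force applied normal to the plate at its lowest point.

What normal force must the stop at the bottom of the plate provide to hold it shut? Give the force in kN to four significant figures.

γ = 9.81 kN/m³.
The centroid is at the centre, 0.75 m below the top of the plate, so the centroid depth is h_c = 3.1 + 0.75 = 3.85 m.
A = π(0.75)² = 1.76715 m².
Resultant F = γ·h_c·A = 9.81 × 3.85 × 1.76715 = 66.7426 kN.
I_c = πr⁴/4 = π × 0.75⁴/4 = 0.248505 m⁴.
Centre of pressure: y_p = y_c + I_c/(y_c·A) = 3.85 + 0.248505/(3.85 × 1.76715) = 3.85 + 0.0365259 = 3.88653 m along the plane.
The resultant acts 0.75 + 0.0365259 = 0.786526 m (along the plate) below the hinge at the top edge, so the moment about the hinge is M = F × 0.786526 = 66.7426 × 0.786526 = 52.4948 kN·m.
A normal force at the bottom, 1.5 m from the hinge, must supply this moment: P = 52.4948/1.5 = 34.9965 kN.

P ≈ 35.00 kN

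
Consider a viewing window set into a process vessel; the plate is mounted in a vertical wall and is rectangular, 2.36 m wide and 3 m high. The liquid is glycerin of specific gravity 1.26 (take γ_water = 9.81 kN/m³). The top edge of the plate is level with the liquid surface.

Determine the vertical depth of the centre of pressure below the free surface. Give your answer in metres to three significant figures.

h_p = 2.00 m

γ = 1.26 × 9.81 = 12.3606 kN/m³.
The centroid lies 3/2 = 1.5 m below the top edge, so the centroid depth is h_c = 1.5 m.
A = 2.36 × 3 = 7.08 m².
Resultant F = γ·h_c·A = 12.3606 × 1.5 × 7.08 = 131.27 kN.
I_c = b·h³/12 = 2.36 × 3³/12 = 5.31 m⁴.
Centre of pressure: y_p = y_c + I_c/(y_c·A) = 1.5 + 5.31/(1.5 × 7.08) = 1.5 + 0.5 = 2 m along the plane.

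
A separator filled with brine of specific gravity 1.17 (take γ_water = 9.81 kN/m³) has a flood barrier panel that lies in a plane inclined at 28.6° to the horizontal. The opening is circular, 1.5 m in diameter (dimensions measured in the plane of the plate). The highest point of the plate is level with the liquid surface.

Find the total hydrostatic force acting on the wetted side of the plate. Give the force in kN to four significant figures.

γ = 1.17 × 9.81 = 11.4777 kN/m³.
Let θ = 28.6° be the plate's angle to the horizontal; measure y along the incline from where the plane meets the free surface. Vertical depth h = y·sinθ with sinθ = 0.478692.
The centroid is at the centre, 0.75 m below the top of the plate, so y_c = 0.75 m and h_c = 0.75 × 0.478692 = 0.359019 m.
A = π(0.75)² = 1.76715 m².
Resultant F = γ·h_c·A = 11.4777 × 0.359019 × 1.76715 = 7.28192 kN.

F ≈ 7.282 kN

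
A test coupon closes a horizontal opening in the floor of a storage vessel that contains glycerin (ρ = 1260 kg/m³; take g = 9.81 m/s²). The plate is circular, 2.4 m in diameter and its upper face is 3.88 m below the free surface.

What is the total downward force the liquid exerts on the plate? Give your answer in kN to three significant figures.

F ≈ 217 kN

γ = ρg = 1260 × 9.81 / 1000 = 12.3606 kN/m³.
The plate is horizontal, so pressure is uniform at p = γ·h = 12.3606 × 3.88 = 47.9591 kN/m².
A = π(1.2)² = 4.52389 m².
F = p·A = 47.9591 × 4.52389 = 216.962 kN.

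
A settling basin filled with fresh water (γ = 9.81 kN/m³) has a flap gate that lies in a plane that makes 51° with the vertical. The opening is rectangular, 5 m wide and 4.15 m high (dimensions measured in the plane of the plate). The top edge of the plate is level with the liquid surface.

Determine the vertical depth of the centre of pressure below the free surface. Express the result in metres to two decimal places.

h_p = 1.74 m

γ = 9.81 kN/m³.
The plate makes 51° with the vertical, i.e. θ = 90° − 51° = 39° to the horizontal. Measuring y along the incline from the free-surface line, vertical depth h = y·sinθ with sinθ = 0.629320.
The centroid lies 4.15/2 = 2.075 m below the top edge, so y_c = 2.075 m and h_c = 2.075 × 0.629320 = 1.30584 m.
A = 5 × 4.15 = 20.75 m².
Resultant F = γ·h_c·A = 9.81 × 1.30584 × 20.75 = 265.814 kN.
I_c = b·h³/12 = 5 × 4.15³/12 = 29.7806 m⁴.
Centre of pressure: y_p = y_c + I_c/(y_c·A) = 2.075 + 29.7806/(2.075 × 20.75) = 2.075 + 0.691667 = 2.76667 m along the plane.
Vertically, h_p = y_p·sinθ = 2.76667 × 0.629320 = 1.74112 m.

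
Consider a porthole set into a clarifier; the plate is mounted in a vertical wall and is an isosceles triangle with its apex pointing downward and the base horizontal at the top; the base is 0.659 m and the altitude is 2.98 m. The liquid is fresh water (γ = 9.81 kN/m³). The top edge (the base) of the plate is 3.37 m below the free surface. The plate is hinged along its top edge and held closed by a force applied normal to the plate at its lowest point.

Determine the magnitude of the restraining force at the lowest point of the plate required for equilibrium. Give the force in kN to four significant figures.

γ = 9.81 kN/m³.
With the apex down, the centroid sits h/3 = 2.98/3 = 0.993333 m below the base (the top edge), so the centroid depth is h_c = 3.37 + 0.993333 = 4.36333 m.
A = ½ × 0.659 × 2.98 = 0.98191 m².
Resultant F = γ·h_c·A = 9.81 × 4.36333 × 0.98191 = 42.0299 kN.
I_c = b·h³/36 = 0.659 × 2.98³/36 = 0.484431 m⁴.
Centre of pressure: y_p = y_c + I_c/(y_c·A) = 4.36333 + 0.484431/(4.36333 × 0.98191) = 4.36333 + 0.113069 = 4.4764 m along the plane.
The resultant acts 0.993333 + 0.113069 = 1.1064 m (along the plate) below the hinge at the top edge, so the moment about the hinge is M = F × 1.1064 = 42.0299 × 1.1064 = 46.5019 kN·m.
A normal force at the bottom, 2.98 m from the hinge, must supply this moment: P = 46.5019/2.98 = 15.6047 kN.

P ≈ 15.60 kN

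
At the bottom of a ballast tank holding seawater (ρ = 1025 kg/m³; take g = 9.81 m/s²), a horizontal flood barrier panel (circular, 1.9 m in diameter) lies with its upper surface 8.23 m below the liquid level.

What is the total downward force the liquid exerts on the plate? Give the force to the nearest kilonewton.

γ = ρg = 1025 × 9.81 / 1000 = 10.05525 kN/m³.
The plate is horizontal, so pressure is uniform at p = γ·h = 10.05525 × 8.23 = 82.7547 kN/m².
A = π(0.95)² = 2.83529 m².
F = p·A = 82.7547 × 2.83529 = 234.634 kN.

F ≈ 235 kN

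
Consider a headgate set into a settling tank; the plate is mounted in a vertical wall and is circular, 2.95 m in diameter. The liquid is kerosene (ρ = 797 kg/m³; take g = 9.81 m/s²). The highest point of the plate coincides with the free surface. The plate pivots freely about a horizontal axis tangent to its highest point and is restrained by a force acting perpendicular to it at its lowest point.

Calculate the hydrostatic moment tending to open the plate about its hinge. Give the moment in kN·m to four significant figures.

M ≈ 145.3 kN·m

γ = ρg = 797 × 9.81 / 1000 = 7.81857 kN/m³.
The centroid is at the centre, 1.475 m below the top of the plate, so the centroid depth is h_c = 1.475 m.
A = π(1.475)² = 6.83493 m².
Resultant F = γ·h_c·A = 7.81857 × 1.475 × 6.83493 = 78.8231 kN.
I_c = πr⁴/4 = π × 1.475⁴/4 = 3.71756 m⁴.
Centre of pressure: y_p = y_c + I_c/(y_c·A) = 1.475 + 3.71756/(1.475 × 6.83493) = 1.475 + 0.36875 = 1.84375 m along the plane.
The resultant acts 1.475 + 0.36875 = 1.84375 m (along the plate) below the hinge at the top edge, so the moment about the hinge is M = F × 1.84375 = 78.8231 × 1.84375 = 145.33 kN·m.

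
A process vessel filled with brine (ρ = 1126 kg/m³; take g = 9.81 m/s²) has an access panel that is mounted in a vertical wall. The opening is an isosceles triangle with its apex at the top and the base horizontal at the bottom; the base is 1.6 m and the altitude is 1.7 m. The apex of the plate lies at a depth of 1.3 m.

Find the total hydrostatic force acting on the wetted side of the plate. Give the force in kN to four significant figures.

γ = ρg = 1126 × 9.81 / 1000 = 11.04606 kN/m³.
With the apex up, the centroid sits 2h/3 = 2 × 1.7/3 = 1.13333 m below the apex, so the centroid depth is h_c = 1.3 + 1.13333 = 2.43333 m.
A = ½ × 1.6 × 1.7 = 1.36 m².
Resultant F = γ·h_c·A = 11.04606 × 2.43333 × 1.36 = 36.555 kN.

F ≈ 36.56 kN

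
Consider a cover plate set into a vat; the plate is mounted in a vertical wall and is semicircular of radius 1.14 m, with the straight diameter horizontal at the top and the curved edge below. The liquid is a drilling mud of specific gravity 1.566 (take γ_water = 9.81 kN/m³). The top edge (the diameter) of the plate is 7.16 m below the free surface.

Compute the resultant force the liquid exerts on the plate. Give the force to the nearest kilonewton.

F ≈ 240 kN

γ = 1.566 × 9.81 = 15.36246 kN/m³.
The centroid of a semicircle lies 4r/(3π) = 0.483831 m from the diameter, here below the top edge, so the centroid depth is h_c = 7.16 + 0.483831 = 7.64383 m.
A = πr²/2 = π × 1.14²/2 = 2.04141 m².
Resultant F = γ·h_c·A = 15.36246 × 7.64383 × 2.04141 = 239.719 kN.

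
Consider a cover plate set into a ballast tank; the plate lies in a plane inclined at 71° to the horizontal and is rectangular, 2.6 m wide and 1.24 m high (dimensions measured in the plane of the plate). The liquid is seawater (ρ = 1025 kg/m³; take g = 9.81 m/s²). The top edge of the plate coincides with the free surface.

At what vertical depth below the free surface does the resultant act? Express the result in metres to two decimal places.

h_p = 0.78 m

γ = ρg = 1025 × 9.81 / 1000 = 10.05525 kN/m³.
Let θ = 71° be the plate's angle to the horizontal; measure y along the incline from where the plane meets the free surface. Vertical depth h = y·sinθ with sinθ = 0.945519.
The centroid lies 1.24/2 = 0.62 m below the top edge, so y_c = 0.62 m and h_c = 0.62 × 0.945519 = 0.586222 m.
A = 2.6 × 1.24 = 3.224 m².
Resultant F = γ·h_c·A = 10.05525 × 0.586222 × 3.224 = 19.0042 kN.
I_c = b·h³/12 = 2.6 × 1.24³/12 = 0.413102 m⁴.
Centre of pressure: y_p = y_c + I_c/(y_c·A) = 0.62 + 0.413102/(0.62 × 3.224) = 0.62 + 0.206667 = 0.826667 m along the plane.
Vertically, h_p = y_p·sinθ = 0.826667 × 0.945519 = 0.781629 m.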